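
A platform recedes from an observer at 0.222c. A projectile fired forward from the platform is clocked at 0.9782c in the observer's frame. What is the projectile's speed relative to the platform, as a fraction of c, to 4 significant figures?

Inverse velocity addition: u' = (u − v)/(1 − uv/c²)
= (0.9782 − 0.222)/(1 − 0.9782×0.222) = 0.7562/0.782840 = 0.9660

u' ≈ 0.9660c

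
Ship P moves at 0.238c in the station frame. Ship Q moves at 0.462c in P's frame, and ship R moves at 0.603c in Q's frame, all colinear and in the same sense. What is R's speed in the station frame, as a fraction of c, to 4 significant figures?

Compose boost 2: (0.462 + 0.238)/(1 + 0.462×0.238) = 0.7000/1.10996 = 0.630656
Compose boost 3: (0.603 + 0.630656)/(1 + 0.603×0.630656) = 1.23366/1.38029 = 0.8938

u ≈ 0.8938c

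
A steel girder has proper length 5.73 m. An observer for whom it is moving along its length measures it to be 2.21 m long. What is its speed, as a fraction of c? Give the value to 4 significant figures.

γ = L₀/L = 5.73/2.21 = 2.59276
β = √(1 − 1/γ²) = 0.9226

β ≈ 0.9226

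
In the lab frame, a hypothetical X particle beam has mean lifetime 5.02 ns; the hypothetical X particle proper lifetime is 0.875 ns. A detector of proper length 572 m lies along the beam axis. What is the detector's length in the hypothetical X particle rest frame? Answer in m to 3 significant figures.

L ≈ 99.7 m

Time dilation ⇒ γ = Δt/τ₀ = 5.02/0.875 = 5.7371
Length contraction: L = L₀/γ = 572/5.7371 = 99.7 m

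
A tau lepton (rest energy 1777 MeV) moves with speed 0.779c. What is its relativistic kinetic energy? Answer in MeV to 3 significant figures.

γ = 1/√(1 − 0.779²) = 1.5948
K = (γ − 1)m₀c² = (1.5948 − 1) × 1777 MeV = 0.59484 × 1777 MeV = 1060 MeV

K ≈ 1060 MeV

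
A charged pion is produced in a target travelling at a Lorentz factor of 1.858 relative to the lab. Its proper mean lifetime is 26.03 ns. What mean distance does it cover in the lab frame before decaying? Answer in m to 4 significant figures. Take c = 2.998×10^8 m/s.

d ≈ 12.22 m

β = √(1 − 1/γ²) = √(1 − 1/1.858²) = 0.842809
Dilated lifetime: Δt = γτ₀ = 1.858 × 26.03 ns = 48.3637 ns
d = vΔt = 0.842809c × 48.3637 ns = 2.52674×10^8 m/s × 4.83637×10^-8 s = 12.22 m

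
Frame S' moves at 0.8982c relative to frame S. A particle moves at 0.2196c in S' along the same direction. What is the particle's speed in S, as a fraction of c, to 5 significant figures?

u ≈ 0.93364c

Relativistic velocity addition: u = (u' + v)/(1 + u'v/c²)
= (0.2196 + 0.8982)/(1 + 0.2196×0.8982) = 1.1178/1.197245 = 0.93364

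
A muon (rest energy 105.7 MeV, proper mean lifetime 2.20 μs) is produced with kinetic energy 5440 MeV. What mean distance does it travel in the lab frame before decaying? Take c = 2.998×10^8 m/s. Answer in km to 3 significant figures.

γ = 1 + K/(m₀c²) = 1 + 5440/105.7 = 52.466
β = √(1 − 1/γ²) = 0.99982
Dilated lifetime: γτ₀ = 52.466 × 2.20 μs = 115.43 μs
d = βc·γτ₀ = 0.99982 × (2.998×10^8 m/s) × 0.00011543 s = 34.6 km

d ≈ 34.6 km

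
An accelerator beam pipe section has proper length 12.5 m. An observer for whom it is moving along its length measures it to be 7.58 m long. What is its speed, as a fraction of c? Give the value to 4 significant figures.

γ = L₀/L = 12.5/7.58 = 1.64908
β = √(1 − 1/γ²) = 0.7952

β ≈ 0.7952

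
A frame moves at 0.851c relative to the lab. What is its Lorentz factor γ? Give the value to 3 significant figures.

γ ≈ 1.90

γ = 1/√(1 − β²) = 1/√(1 − 0.851²) = 1/√(0.27580) = 1.90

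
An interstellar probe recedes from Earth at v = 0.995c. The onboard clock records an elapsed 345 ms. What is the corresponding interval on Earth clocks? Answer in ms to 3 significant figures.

Δt ≈ 3450 ms

γ = 1/√(1 − 0.995²) = 10.013
Time dilation: Δt = γτ₀ = 10.013 × 345 ms = 3450 ms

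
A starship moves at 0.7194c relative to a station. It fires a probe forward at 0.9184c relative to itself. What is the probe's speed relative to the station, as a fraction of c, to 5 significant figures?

Relativistic velocity addition: u = (u' + v)/(1 + u'v/c²)
= (0.9184 + 0.7194)/(1 + 0.9184×0.7194) = 1.6378/1.660697 = 0.98621

u ≈ 0.98621c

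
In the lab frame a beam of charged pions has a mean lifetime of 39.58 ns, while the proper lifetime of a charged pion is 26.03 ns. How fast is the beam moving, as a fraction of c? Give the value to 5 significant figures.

β ≈ 0.75332

γ = Δt/τ₀ = 39.58/26.03 = 1.520553
β = √(1 − 1/γ²) = √(1 − 1/1.520553²) = 0.75332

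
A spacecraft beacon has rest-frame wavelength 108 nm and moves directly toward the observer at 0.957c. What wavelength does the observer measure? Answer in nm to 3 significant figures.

Relativistic Doppler: λ_obs = λ_src √((1−β)/(1+β))
= 108 × √(0.043000/1.9570) = 108 × 0.14823 = 16.0 nm

λ_obs ≈ 16.0 nm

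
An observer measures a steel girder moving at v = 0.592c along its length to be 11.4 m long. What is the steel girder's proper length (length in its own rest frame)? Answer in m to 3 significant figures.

L₀ ≈ 14.1 m

γ = 1/√(1 − 0.592²) = 1.2408
L₀ = γL = 1.2408 × 11.4 = 14.1 m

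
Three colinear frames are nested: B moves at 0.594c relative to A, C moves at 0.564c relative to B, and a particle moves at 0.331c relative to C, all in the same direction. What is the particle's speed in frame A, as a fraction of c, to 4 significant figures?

u ≈ 0.9311c

Compose boost 2: (0.564 + 0.594)/(1 + 0.564×0.594) = 1.158/1.33502 = 0.867405
Compose boost 3: (0.331 + 0.867405)/(1 + 0.331×0.867405) = 1.19841/1.28711 = 0.9311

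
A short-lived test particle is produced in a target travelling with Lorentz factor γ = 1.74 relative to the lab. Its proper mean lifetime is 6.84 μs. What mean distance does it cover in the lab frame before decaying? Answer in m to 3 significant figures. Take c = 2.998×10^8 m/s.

β = √(1 − 1/γ²) = √(1 − 1/1.74²) = 0.81836
Dilated lifetime: Δt = γτ₀ = 1.74 × 6.84 μs = 11.902 μs
d = vΔt = 0.81836c × 11.902 μs = 2.4534×10^8 m/s × 1.1902×10^-5 s = 2920 m

d ≈ 2920 m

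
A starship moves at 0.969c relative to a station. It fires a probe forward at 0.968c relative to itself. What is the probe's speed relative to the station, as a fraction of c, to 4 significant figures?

Relativistic velocity addition: u = (u' + v)/(1 + u'v/c²)
= (0.968 + 0.969)/(1 + 0.968×0.969) = 1.937/1.93799 = 0.9995

u ≈ 0.9995c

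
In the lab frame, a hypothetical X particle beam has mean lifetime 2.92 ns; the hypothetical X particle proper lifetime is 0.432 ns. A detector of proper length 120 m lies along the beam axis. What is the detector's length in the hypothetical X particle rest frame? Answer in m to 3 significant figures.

Time dilation ⇒ γ = Δt/τ₀ = 2.92/0.432 = 6.7593
Length contraction: L = L₀/γ = 120/6.7593 = 17.8 m

L ≈ 17.8 m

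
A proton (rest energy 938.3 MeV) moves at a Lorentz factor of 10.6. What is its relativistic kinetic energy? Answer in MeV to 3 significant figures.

γ = 10.6 (given)
K = (γ − 1)m₀c² = (10.6 − 1) × 938.3 MeV = 9.6000 × 938.3 MeV = 9010 MeV

K ≈ 9010 MeV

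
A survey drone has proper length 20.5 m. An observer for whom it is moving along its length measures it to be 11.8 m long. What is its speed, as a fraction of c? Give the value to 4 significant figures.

γ = L₀/L = 20.5/11.8 = 1.73729
β = √(1 − 1/γ²) = 0.8177

β ≈ 0.8177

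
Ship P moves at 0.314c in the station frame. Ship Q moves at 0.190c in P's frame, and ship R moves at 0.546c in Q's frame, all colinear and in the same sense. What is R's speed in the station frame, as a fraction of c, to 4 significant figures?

u ≈ 0.8110c

Compose boost 2: (0.190 + 0.314)/(1 + 0.190×0.314) = 0.5040/1.05966 = 0.475624
Compose boost 3: (0.546 + 0.475624)/(1 + 0.546×0.475624) = 1.02162/1.25969 = 0.8110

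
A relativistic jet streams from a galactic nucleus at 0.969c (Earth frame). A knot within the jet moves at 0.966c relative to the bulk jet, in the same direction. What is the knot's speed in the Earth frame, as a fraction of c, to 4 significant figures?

Relativistic velocity addition: u = (u' + v)/(1 + u'v/c²)
= (0.966 + 0.969)/(1 + 0.966×0.969) = 1.935/1.93605 = 0.9995

u ≈ 0.9995c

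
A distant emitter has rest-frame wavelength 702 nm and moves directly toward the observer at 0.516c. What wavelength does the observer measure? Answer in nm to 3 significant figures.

Relativistic Doppler: λ_obs = λ_src √((1−β)/(1+β))
= 702 × √(0.48400/1.5160) = 702 × 0.56503 = 397 nm

λ_obs ≈ 397 nm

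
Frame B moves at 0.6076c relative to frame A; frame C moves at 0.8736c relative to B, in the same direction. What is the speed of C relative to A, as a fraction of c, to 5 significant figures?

Compose boost 2: (0.8736 + 0.6076)/(1 + 0.8736×0.6076) = 1.4812/1.530799 = 0.96760

u ≈ 0.96760c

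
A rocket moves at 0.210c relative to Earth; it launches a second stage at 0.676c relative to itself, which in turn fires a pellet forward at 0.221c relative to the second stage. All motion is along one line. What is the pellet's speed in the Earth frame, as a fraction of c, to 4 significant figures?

Compose boost 2: (0.676 + 0.210)/(1 + 0.676×0.210) = 0.8860/1.14196 = 0.775859
Compose boost 3: (0.221 + 0.775859)/(1 + 0.221×0.775859) = 0.996859/1.17146 = 0.8510

u ≈ 0.8510c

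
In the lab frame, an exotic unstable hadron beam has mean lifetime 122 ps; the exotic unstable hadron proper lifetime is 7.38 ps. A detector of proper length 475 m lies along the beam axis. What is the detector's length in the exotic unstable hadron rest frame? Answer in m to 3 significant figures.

Time dilation ⇒ γ = Δt/τ₀ = 122/7.38 = 16.531
Length contraction: L = L₀/γ = 475/16.531 = 28.7 m

L ≈ 28.7 m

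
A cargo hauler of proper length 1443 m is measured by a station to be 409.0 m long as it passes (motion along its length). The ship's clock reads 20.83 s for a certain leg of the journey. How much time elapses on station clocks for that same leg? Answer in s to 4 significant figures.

Length contraction ⇒ γ = L₀/L = 1443/409.0 = 3.52812
Time dilation: Δt = γτ₀ = 3.52812 × 20.83 s = 73.49 s

Δt ≈ 73.49 s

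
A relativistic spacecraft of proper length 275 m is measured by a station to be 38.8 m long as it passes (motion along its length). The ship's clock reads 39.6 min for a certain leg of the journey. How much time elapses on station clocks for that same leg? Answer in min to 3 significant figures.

Length contraction ⇒ γ = L₀/L = 275/38.8 = 7.0876
Time dilation: Δt = γτ₀ = 7.0876 × 39.6 min = 281 min

Δt ≈ 281 min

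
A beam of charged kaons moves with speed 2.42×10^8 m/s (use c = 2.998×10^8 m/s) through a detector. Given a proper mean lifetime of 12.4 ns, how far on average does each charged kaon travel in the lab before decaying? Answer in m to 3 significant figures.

β = v/c = 2.42×10^8 / 2.998×10^8 = 0.80720
γ = 1/√(1 − 0.80720²) = 1.6941
Dilated lifetime: Δt = γτ₀ = 1.6941 × 12.4 ns = 21.007 ns
d = vΔt = 0.80720c × 21.007 ns = 2.4200×10^8 m/s × 2.1007×10^-8 s = 5.08 m

d ≈ 5.08 m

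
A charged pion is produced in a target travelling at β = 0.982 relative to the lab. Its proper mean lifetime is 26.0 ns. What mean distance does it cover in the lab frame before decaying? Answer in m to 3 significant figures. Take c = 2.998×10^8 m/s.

d ≈ 40.5 m

γ = 1/√(1 − 0.982²) = 5.2943
Dilated lifetime: Δt = γτ₀ = 5.2943 × 26.0 ns = 137.65 ns
d = vΔt = 0.982c × 137.65 ns = 2.9440×10^8 m/s × 1.3765×10^-7 s = 40.5 m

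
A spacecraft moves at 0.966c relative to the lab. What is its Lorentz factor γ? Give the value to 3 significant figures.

γ = 1/√(1 − β²) = 1/√(1 − 0.966²) = 1/√(0.066844) = 3.87

γ ≈ 3.87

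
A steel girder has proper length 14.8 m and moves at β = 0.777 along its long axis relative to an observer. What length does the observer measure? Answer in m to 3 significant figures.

γ = 1/√(1 − 0.777²) = 1.5886
Length contraction: L = L₀/γ = 14.8/1.5886 = 9.32 m

L ≈ 9.32 m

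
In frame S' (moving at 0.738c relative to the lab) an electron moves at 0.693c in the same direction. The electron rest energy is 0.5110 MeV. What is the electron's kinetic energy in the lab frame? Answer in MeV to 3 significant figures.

u_lab = (0.693 + 0.738)/(1 + 0.693×0.738) = 0.946783
γ = 1/√(1 − 0.946783²) = 3.1068
K = (γ − 1)m₀c² = (3.1068 − 1) × 0.5110 = 2.1068 × 0.5110 = 1.08 MeV

K ≈ 1.08 MeV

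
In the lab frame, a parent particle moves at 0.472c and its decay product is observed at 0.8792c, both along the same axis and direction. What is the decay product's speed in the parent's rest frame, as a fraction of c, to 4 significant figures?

Inverse velocity addition: u' = (u − v)/(1 − uv/c²)
= (0.8792 − 0.472)/(1 − 0.8792×0.472) = 0.4072/0.585018 = 0.6960

u' ≈ 0.6960c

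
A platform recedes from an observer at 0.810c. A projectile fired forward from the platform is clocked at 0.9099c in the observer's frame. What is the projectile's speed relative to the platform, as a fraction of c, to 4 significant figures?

Inverse velocity addition: u' = (u − v)/(1 − uv/c²)
= (0.9099 − 0.810)/(1 − 0.9099×0.810) = 0.09990/0.262981 = 0.3799

u' ≈ 0.3799c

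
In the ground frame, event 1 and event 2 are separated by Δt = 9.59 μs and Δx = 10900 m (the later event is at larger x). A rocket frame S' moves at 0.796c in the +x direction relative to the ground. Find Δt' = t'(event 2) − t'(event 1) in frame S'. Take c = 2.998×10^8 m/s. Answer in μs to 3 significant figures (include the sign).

γ = 1/√(1 − 0.796²) = 1.6521
Δt' = γ(Δt − vΔx/c²) = 1.6521 × (9.59 μs − 0.796×10900 m / (2.998×10^8 m/s))
= 1.6521 × (-19.351 μs) = -32.0 μs

Δt' ≈ -32.0 μs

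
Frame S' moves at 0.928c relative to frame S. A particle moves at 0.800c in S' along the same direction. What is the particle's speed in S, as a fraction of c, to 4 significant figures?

u ≈ 0.9917c

Relativistic velocity addition: u = (u' + v)/(1 + u'v/c²)
= (0.800 + 0.928)/(1 + 0.800×0.928) = 1.728/1.74240 = 0.9917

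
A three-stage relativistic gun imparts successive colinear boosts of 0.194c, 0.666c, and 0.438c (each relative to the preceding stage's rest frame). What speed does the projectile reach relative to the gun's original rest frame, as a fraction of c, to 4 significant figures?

Compose boost 2: (0.666 + 0.194)/(1 + 0.666×0.194) = 0.8600/1.12920 = 0.761598
Compose boost 3: (0.438 + 0.761598)/(1 + 0.438×0.761598) = 1.19960/1.33358 = 0.8995

u ≈ 0.8995c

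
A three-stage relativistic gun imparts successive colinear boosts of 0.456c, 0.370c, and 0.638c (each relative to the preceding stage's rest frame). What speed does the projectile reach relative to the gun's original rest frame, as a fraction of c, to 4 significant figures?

u ≈ 0.9268c

Compose boost 2: (0.370 + 0.456)/(1 + 0.370×0.456) = 0.8260/1.16872 = 0.706756
Compose boost 3: (0.638 + 0.706756)/(1 + 0.638×0.706756) = 1.34476/1.45091 = 0.9268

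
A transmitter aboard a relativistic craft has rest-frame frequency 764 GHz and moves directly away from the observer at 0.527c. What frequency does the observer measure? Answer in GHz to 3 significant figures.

f_obs ≈ 425 GHz

Relativistic Doppler: f_obs = f_src √((1−β)/(1+β))
= 764 × √(0.47300/1.5270) = 764 × 0.55656 = 425 GHz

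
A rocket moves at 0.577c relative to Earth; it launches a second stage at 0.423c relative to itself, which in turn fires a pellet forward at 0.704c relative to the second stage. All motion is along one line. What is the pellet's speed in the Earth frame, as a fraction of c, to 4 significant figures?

u ≈ 0.9629c

Compose boost 2: (0.423 + 0.577)/(1 + 0.423×0.577) = 1.000/1.24407 = 0.803813
Compose boost 3: (0.704 + 0.803813)/(1 + 0.704×0.803813) = 1.50781/1.56588 = 0.9629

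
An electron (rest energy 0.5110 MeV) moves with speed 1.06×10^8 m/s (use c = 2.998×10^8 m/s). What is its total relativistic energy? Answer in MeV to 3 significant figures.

E ≈ 0.546 MeV

β = v/c = 1.06×10^8 / 2.998×10^8 = 0.35357
γ = 1/√(1 − 0.35357²) = 1.0691
E = γm₀c² = 1.0691 × 0.5110 MeV = 0.546 MeV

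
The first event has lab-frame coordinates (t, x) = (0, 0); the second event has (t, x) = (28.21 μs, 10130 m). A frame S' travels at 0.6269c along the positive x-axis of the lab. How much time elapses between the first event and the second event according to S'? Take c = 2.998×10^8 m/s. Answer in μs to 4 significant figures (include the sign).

Δt' ≈ 9.020 μs

γ = 1/√(1 − 0.6269²) = 1.28353
Δt' = γ(Δt − vΔx/c²) = 1.28353 × (28.21 μs − 0.6269×10130 m / (2.998×10^8 m/s))
= 1.28353 × (7.02756 μs) = 9.020 μs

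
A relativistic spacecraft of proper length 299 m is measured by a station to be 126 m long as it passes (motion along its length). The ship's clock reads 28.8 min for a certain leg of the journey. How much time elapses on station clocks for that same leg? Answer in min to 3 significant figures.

Length contraction ⇒ γ = L₀/L = 299/126 = 2.3730
Time dilation: Δt = γτ₀ = 2.3730 × 28.8 min = 68.3 min

Δt ≈ 68.3 min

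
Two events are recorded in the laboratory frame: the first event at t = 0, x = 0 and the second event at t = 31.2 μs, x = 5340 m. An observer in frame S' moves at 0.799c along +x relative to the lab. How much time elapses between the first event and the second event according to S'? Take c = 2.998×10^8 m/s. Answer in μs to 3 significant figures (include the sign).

γ = 1/√(1 − 0.799²) = 1.6630
Δt' = γ(Δt − vΔx/c²) = 1.6630 × (31.2 μs − 0.799×5340 m / (2.998×10^8 m/s))
= 1.6630 × (16.968 μs) = 28.2 μs

Δt' ≈ 28.2 μs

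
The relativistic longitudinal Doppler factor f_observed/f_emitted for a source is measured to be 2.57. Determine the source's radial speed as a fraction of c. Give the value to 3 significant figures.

f_obs/f_src = √((1+β)/(1−β)) = 2.57  ⇒  (1+β)/(1−β) = 6.6049
β = |1 − D²|/(1 + D²) = |1 − 6.6049|/(1 + 6.6049) = 0.737

β ≈ 0.737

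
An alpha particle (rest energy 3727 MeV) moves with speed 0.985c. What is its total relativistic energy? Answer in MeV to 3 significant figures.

E ≈ 21600 MeV

γ = 1/√(1 − 0.985²) = 5.7953
E = γm₀c² = 5.7953 × 3727 MeV = 21600 MeV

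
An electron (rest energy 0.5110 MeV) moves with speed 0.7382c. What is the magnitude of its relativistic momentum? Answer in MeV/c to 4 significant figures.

γ = 1/√(1 − 0.7382²) = 1.48240
p = γβm₀c = 1.48240 × 0.7382 × 0.5110 MeV/c = 0.5592 MeV/c

p ≈ 0.5592 MeV/c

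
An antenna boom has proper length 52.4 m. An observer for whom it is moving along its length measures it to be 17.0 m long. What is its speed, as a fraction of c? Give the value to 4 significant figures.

γ = L₀/L = 52.4/17.0 = 3.08235
β = √(1 − 1/γ²) = 0.9459

β ≈ 0.9459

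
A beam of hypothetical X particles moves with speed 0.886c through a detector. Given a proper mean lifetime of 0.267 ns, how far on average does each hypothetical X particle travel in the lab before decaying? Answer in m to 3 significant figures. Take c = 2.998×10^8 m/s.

γ = 1/√(1 − 0.886²) = 2.1566
Dilated lifetime: Δt = γτ₀ = 2.1566 × 0.267 ns = 0.57582 ns
d = vΔt = 0.886c × 0.57582 ns = 2.6562×10^8 m/s × 5.7582×10^-10 s = 0.153 m

d ≈ 0.153 m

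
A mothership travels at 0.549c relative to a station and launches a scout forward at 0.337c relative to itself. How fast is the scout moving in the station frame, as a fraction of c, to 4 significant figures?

Compose boost 2: (0.337 + 0.549)/(1 + 0.337×0.549) = 0.8860/1.18501 = 0.7477

u ≈ 0.7477c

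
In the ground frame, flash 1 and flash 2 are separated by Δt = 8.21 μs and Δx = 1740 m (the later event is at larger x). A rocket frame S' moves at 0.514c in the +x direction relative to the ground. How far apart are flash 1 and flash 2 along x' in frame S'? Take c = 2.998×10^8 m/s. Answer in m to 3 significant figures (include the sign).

Δx' ≈ 554 m

γ = 1/√(1 − 0.514²) = 1.1658
Δx' = γ(Δx − vΔt) = 1.1658 × (1740 m − 0.514×(2.998×10^8 m/s)×8.21×10^-6 s)
= 1.1658 × (474.86 m) = 554 m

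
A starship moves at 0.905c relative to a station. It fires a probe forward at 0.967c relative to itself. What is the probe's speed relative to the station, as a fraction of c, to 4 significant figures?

Relativistic velocity addition: u = (u' + v)/(1 + u'v/c²)
= (0.967 + 0.905)/(1 + 0.967×0.905) = 1.872/1.87513 = 0.9983

u ≈ 0.9983c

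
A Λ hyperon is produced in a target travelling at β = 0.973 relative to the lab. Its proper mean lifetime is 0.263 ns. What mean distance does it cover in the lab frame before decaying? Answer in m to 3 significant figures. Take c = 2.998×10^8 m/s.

d ≈ 0.332 m

γ = 1/√(1 − 0.973²) = 4.3327
Dilated lifetime: Δt = γτ₀ = 4.3327 × 0.263 ns = 1.1395 ns
d = vΔt = 0.973c × 1.1395 ns = 2.9171×10^8 m/s × 1.1395×10^-9 s = 0.332 m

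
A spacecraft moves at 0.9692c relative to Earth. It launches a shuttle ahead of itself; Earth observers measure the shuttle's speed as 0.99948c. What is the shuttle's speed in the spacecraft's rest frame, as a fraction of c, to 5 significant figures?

u' ≈ 0.96729c

Inverse velocity addition: u' = (u − v)/(1 − uv/c²)
= (0.99948 − 0.9692)/(1 − 0.99948×0.9692) = 0.030280/0.03130398 = 0.96729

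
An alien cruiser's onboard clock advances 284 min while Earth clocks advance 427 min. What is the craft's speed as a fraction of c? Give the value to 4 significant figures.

γ = Δt/τ₀ = 427/284 = 1.50352
β = √(1 − 1/γ²) = √(1 − 1/1.50352²) = 0.7467

β ≈ 0.7467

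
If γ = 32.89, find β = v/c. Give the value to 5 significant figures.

β = √(1 − 1/γ²) = √(1 − 1/32.89²) = √(0.9990756) = 0.99954

β ≈ 0.99954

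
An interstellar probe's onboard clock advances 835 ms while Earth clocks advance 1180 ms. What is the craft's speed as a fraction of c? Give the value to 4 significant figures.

γ = Δt/τ₀ = 1180/835 = 1.41317
β = √(1 − 1/γ²) = √(1 − 1/1.41317²) = 0.7066

β ≈ 0.7066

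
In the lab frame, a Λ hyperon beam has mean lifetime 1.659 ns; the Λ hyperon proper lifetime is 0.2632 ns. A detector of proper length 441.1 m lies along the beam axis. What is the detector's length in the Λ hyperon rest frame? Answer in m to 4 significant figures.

L ≈ 69.98 m

Time dilation ⇒ γ = Δt/τ₀ = 1.659/0.2632 = 6.30319
Length contraction: L = L₀/γ = 441.1/6.30319 = 69.98 m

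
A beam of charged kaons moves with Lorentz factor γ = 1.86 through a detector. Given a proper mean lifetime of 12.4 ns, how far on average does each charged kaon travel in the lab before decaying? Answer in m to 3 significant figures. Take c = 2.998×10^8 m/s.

β = √(1 − 1/γ²) = √(1 − 1/1.86²) = 0.84318
Dilated lifetime: Δt = γτ₀ = 1.86 × 12.4 ns = 23.064 ns
d = vΔt = 0.84318c × 23.064 ns = 2.5278×10^8 m/s × 2.3064×10^-8 s = 5.83 m

d ≈ 5.83 m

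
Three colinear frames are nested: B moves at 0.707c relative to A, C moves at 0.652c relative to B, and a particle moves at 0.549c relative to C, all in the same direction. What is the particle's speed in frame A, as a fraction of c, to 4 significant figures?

u ≈ 0.9792c

Compose boost 2: (0.652 + 0.707)/(1 + 0.652×0.707) = 1.359/1.46096 = 0.930208
Compose boost 3: (0.549 + 0.930208)/(1 + 0.549×0.930208) = 1.47921/1.51068 = 0.9792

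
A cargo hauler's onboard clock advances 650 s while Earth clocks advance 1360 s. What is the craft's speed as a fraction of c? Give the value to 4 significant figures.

β ≈ 0.8784

γ = Δt/τ₀ = 1360/650 = 2.09231
β = √(1 − 1/γ²) = √(1 − 1/2.09231²) = 0.8784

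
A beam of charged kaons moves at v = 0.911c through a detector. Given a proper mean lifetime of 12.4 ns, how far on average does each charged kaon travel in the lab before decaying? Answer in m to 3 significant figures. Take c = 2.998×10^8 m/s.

γ = 1/√(1 − 0.911²) = 2.4248
Dilated lifetime: Δt = γτ₀ = 2.4248 × 12.4 ns = 30.067 ns
d = vΔt = 0.911c × 30.067 ns = 2.7312×10^8 m/s × 3.0067×10^-8 s = 8.21 m

d ≈ 8.21 m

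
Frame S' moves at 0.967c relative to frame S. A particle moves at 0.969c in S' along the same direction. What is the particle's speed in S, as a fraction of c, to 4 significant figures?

u ≈ 0.9995c

Relativistic velocity addition: u = (u' + v)/(1 + u'v/c²)
= (0.969 + 0.967)/(1 + 0.969×0.967) = 1.936/1.93702 = 0.9995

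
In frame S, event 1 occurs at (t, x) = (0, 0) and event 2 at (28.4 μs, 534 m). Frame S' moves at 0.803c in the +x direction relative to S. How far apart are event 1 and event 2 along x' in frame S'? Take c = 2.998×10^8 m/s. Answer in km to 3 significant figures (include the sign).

Δx' ≈ -10.6 km

γ = 1/√(1 − 0.803²) = 1.6779
Δx' = γ(Δx − vΔt) = 1.6779 × (534 m − 0.803×(2.998×10^8 m/s)×28.4×10^-6 s)
= 1.6779 × (-6303.0 m) = -10.6 km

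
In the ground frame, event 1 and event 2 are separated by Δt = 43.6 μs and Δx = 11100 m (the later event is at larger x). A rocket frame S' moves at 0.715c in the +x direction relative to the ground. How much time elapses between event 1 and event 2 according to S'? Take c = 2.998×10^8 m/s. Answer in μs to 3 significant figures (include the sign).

γ = 1/√(1 − 0.715²) = 1.4304
Δt' = γ(Δt − vΔx/c²) = 1.4304 × (43.6 μs − 0.715×11100 m / (2.998×10^8 m/s))
= 1.4304 × (17.127 μs) = 24.5 μs

Δt' ≈ 24.5 μs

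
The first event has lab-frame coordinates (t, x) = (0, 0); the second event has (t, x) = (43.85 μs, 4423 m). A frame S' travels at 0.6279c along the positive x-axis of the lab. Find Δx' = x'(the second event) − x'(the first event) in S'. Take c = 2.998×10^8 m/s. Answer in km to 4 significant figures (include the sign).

γ = 1/√(1 − 0.6279²) = 1.28486
Δx' = γ(Δx − vΔt) = 1.28486 × (4423 m − 0.6279×(2.998×10^8 m/s)×43.85×10^-6 s)
= 1.28486 × (-3831.52 m) = -4.923 km

Δx' ≈ -4.923 km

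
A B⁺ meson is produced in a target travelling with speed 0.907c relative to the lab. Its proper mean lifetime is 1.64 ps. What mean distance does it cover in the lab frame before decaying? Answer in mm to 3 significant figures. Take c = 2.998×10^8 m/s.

d ≈ 1.06 mm

γ = 1/√(1 − 0.907²) = 2.3746
Dilated lifetime: Δt = γτ₀ = 2.3746 × 1.64 ps = 3.8943 ps
d = vΔt = 0.907c × 3.8943 ps = 2.7192×10^8 m/s × 3.8943×10^-12 s = 1.06 mm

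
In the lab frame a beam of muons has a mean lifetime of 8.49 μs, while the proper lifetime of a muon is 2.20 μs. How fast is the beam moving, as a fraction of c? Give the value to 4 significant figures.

β ≈ 0.9658

γ = Δt/τ₀ = 8.49/2.20 = 3.85909
β = √(1 − 1/γ²) = √(1 − 1/3.85909²) = 0.9658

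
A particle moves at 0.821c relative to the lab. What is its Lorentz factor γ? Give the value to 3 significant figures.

γ = 1/√(1 − β²) = 1/√(1 − 0.821²) = 1/√(0.32596) = 1.75

γ ≈ 1.75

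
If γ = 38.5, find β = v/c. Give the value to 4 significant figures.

β ≈ 0.9997

β = √(1 − 1/γ²) = √(1 − 1/38.5²) = √(0.999325) = 0.9997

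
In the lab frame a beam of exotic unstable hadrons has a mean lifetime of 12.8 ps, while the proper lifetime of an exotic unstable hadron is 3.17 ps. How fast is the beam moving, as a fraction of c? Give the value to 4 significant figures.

γ = Δt/τ₀ = 12.8/3.17 = 4.03785
β = √(1 − 1/γ²) = √(1 − 1/4.03785²) = 0.9688

β ≈ 0.9688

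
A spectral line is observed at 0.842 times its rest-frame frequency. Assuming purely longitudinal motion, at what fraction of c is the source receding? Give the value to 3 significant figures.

β ≈ 0.170

f_obs/f_src = √((1−β)/(1+β)) = 0.842  ⇒  (1−β)/(1+β) = 0.70896
β = |1 − D²|/(1 + D²) = |1 − 0.70896|/(1 + 0.70896) = 0.170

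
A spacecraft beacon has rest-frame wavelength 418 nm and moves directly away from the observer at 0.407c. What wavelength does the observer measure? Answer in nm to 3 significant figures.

Relativistic Doppler: λ_obs = λ_src √((1+β)/(1−β))
= 418 × √(1.4070/0.59300) = 418 × 1.5404 = 644 nm

λ_obs ≈ 644 nm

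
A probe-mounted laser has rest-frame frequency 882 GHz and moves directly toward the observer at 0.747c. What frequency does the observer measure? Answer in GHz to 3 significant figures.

Relativistic Doppler: f_obs = f_src √((1+β)/(1−β))
= 882 × √(1.7470/0.25300) = 882 × 2.6278 = 2320 GHz

f_obs ≈ 2320 GHz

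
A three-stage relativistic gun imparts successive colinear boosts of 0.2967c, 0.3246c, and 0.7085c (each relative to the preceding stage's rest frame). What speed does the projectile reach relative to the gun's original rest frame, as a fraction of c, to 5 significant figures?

u ≈ 0.90988c

Compose boost 2: (0.3246 + 0.2967)/(1 + 0.3246×0.2967) = 0.62130/1.096309 = 0.5667199
Compose boost 3: (0.7085 + 0.5667199)/(1 + 0.7085×0.5667199) = 1.275220/1.401521 = 0.90988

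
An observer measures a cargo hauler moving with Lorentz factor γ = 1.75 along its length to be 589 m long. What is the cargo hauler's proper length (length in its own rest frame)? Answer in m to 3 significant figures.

L₀ ≈ 1030 m

γ = 1.75 (given)
L₀ = γL = 1.75 × 589 = 1030 m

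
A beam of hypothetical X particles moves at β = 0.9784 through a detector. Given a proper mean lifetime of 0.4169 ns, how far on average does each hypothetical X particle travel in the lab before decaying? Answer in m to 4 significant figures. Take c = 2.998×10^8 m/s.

d ≈ 0.5916 m

γ = 1/√(1 − 0.9784²) = 4.83745
Dilated lifetime: Δt = γτ₀ = 4.83745 × 0.4169 ns = 2.01673 ns
d = vΔt = 0.9784c × 2.01673 ns = 2.93324×10^8 m/s × 2.01673×10^-9 s = 0.5916 m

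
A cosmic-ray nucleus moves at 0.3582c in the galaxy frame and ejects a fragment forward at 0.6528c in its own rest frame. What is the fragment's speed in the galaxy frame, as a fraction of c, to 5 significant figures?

Compose boost 2: (0.6528 + 0.3582)/(1 + 0.6528×0.3582) = 1.0110/1.233833 = 0.81940

u ≈ 0.81940c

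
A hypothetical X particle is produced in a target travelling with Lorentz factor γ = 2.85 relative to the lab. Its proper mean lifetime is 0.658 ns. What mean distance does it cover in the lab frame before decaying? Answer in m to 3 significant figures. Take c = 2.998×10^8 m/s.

β = √(1 − 1/γ²) = √(1 − 1/2.85²) = 0.93642
Dilated lifetime: Δt = γτ₀ = 2.85 × 0.658 ns = 1.8753 ns
d = vΔt = 0.93642c × 1.8753 ns = 2.8074×10^8 m/s × 1.8753×10^-9 s = 0.526 m

d ≈ 0.526 m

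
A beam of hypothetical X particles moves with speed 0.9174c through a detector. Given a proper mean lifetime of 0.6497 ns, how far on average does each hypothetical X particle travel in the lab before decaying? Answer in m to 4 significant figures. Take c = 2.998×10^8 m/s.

γ = 1/√(1 − 0.9174²) = 2.51278
Dilated lifetime: Δt = γτ₀ = 2.51278 × 0.6497 ns = 1.63255 ns
d = vΔt = 0.9174c × 1.63255 ns = 2.75037×10^8 m/s × 1.63255×10^-9 s = 0.4490 m

d ≈ 0.4490 m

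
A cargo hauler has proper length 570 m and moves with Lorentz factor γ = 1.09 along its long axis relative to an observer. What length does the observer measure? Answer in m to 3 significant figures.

γ = 1.09 (given)
Length contraction: L = L₀/γ = 570/1.09 = 523 m

L ≈ 523 m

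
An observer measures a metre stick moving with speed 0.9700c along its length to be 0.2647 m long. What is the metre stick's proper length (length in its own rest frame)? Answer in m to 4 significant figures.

L₀ ≈ 1.089 m

γ = 1/√(1 − 0.9700²) = 4.11345
L₀ = γL = 4.11345 × 0.2647 = 1.089 m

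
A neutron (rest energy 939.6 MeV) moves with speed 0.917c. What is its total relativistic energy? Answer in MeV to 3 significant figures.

γ = 1/√(1 − 0.917²) = 2.5070
E = γm₀c² = 2.5070 × 939.6 MeV = 2360 MeV

E ≈ 2360 MeV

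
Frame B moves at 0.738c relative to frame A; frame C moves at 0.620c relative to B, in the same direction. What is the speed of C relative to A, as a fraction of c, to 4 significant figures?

u ≈ 0.9317c

Compose boost 2: (0.620 + 0.738)/(1 + 0.620×0.738) = 1.358/1.45756 = 0.9317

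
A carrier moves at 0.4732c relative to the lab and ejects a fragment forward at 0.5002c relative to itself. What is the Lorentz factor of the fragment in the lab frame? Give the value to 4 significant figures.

u_lab = (0.5002 + 0.4732)/(1 + 0.5002×0.4732) = 0.97340/1.236695 = 0.7870981
γ = 1/√(1 − 0.7870981²) = 1.621

γ ≈ 1.621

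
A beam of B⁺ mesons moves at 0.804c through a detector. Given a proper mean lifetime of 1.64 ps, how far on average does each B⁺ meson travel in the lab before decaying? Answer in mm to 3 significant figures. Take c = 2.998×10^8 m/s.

γ = 1/√(1 − 0.804²) = 1.6817
Dilated lifetime: Δt = γτ₀ = 1.6817 × 1.64 ps = 2.7580 ps
d = vΔt = 0.804c × 2.7580 ps = 2.4104×10^8 m/s × 2.7580×10^-12 s = 0.665 mm

d ≈ 0.665 mm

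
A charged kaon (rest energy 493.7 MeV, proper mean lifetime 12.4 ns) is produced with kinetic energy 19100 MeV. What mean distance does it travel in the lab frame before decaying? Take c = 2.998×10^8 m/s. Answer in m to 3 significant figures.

γ = 1 + K/(m₀c²) = 1 + 19100/493.7 = 39.687
β = √(1 − 1/γ²) = 0.99968
Dilated lifetime: γτ₀ = 39.687 × 12.4 ns = 492.12 ns
d = βc·γτ₀ = 0.99968 × (2.998×10^8 m/s) × 4.9212×10^-7 s = 147 m

d ≈ 147 m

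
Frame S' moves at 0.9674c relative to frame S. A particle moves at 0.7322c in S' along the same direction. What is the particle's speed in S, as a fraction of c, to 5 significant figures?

Relativistic velocity addition: u = (u' + v)/(1 + u'v/c²)
= (0.7322 + 0.9674)/(1 + 0.7322×0.9674) = 1.6996/1.708330 = 0.99489

u ≈ 0.99489c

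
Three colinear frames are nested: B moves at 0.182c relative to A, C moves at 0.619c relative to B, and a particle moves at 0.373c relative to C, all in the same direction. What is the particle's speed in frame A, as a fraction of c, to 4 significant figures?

Compose boost 2: (0.619 + 0.182)/(1 + 0.619×0.182) = 0.8010/1.11266 = 0.719898
Compose boost 3: (0.373 + 0.719898)/(1 + 0.373×0.719898) = 1.09290/1.26852 = 0.8616

u ≈ 0.8616c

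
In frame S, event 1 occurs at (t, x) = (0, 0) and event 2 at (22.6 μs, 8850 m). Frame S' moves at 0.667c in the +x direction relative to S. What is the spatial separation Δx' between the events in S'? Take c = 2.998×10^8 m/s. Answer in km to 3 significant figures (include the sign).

Δx' ≈ 5.81 km

γ = 1/√(1 − 0.667²) = 1.3422
Δx' = γ(Δx − vΔt) = 1.3422 × (8850 m − 0.667×(2.998×10^8 m/s)×22.6×10^-6 s)
= 1.3422 × (4330.8 m) = 5.81 km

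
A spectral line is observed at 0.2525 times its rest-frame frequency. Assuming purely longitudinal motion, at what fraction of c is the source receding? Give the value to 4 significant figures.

β ≈ 0.8801

f_obs/f_src = √((1−β)/(1+β)) = 0.2525  ⇒  (1−β)/(1+β) = 0.0637563
β = |1 − D²|/(1 + D²) = |1 − 0.0637563|/(1 + 0.0637563) = 0.8801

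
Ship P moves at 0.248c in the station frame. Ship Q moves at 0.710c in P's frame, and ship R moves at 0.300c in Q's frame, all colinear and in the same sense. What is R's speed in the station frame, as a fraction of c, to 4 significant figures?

Compose boost 2: (0.710 + 0.248)/(1 + 0.710×0.248) = 0.9580/1.17608 = 0.814570
Compose boost 3: (0.300 + 0.814570)/(1 + 0.300×0.814570) = 1.11457/1.24437 = 0.8957

u ≈ 0.8957c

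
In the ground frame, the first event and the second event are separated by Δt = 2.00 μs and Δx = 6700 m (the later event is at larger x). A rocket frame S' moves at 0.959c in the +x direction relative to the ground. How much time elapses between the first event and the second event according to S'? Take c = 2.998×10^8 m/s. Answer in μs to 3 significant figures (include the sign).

γ = 1/√(1 − 0.959²) = 3.5285
Δt' = γ(Δt − vΔx/c²) = 3.5285 × (2.00 μs − 0.959×6700 m / (2.998×10^8 m/s))
= 3.5285 × (-19.432 μs) = -68.6 μs

Δt' ≈ -68.6 μs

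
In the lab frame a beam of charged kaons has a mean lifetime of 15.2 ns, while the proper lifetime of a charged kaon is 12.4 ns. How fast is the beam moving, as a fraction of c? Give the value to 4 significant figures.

β ≈ 0.5783

γ = Δt/τ₀ = 15.2/12.4 = 1.22581
β = √(1 − 1/γ²) = √(1 − 1/1.22581²) = 0.5783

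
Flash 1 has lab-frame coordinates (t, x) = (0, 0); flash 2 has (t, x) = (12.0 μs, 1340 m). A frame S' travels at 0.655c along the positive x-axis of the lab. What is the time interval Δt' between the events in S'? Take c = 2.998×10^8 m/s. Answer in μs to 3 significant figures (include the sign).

Δt' ≈ 12.0 μs

γ = 1/√(1 − 0.655²) = 1.3234
Δt' = γ(Δt − vΔx/c²) = 1.3234 × (12.0 μs − 0.655×1340 m / (2.998×10^8 m/s))
= 1.3234 × (9.0724 μs) = 12.0 μs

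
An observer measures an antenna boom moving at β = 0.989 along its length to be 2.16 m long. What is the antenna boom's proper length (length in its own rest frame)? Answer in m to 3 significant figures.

γ = 1/√(1 − 0.989²) = 6.7606
L₀ = γL = 6.7606 × 2.16 = 14.6 m

L₀ ≈ 14.6 m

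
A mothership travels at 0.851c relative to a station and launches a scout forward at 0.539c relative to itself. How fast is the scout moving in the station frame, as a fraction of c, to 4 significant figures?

u ≈ 0.9529c

Compose boost 2: (0.539 + 0.851)/(1 + 0.539×0.851) = 1.390/1.45869 = 0.9529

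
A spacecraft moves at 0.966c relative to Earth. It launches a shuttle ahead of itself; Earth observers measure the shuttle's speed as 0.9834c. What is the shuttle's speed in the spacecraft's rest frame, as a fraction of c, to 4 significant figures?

Inverse velocity addition: u' = (u − v)/(1 − uv/c²)
= (0.9834 − 0.966)/(1 − 0.9834×0.966) = 0.01740/0.0500356 = 0.3478

u' ≈ 0.3478c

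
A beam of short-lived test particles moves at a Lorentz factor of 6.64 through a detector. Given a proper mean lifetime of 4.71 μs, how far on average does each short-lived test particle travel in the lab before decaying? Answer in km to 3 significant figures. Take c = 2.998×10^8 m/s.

β = √(1 − 1/γ²) = √(1 − 1/6.64²) = 0.98859
Dilated lifetime: Δt = γτ₀ = 6.64 × 4.71 μs = 31.274 μs
d = vΔt = 0.98859c × 31.274 μs = 2.9638×10^8 m/s × 3.1274×10^-5 s = 9.27 km

d ≈ 9.27 km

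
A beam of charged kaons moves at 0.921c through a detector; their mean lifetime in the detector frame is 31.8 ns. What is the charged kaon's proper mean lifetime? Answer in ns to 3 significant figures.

τ₀ ≈ 12.4 ns

γ = 1/√(1 − 0.921²) = 2.5670
Proper time: τ₀ = Δt/γ = 31.8/2.5670 = 12.4 ns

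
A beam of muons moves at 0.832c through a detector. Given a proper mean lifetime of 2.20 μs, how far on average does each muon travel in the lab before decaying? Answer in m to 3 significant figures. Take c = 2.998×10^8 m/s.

γ = 1/√(1 − 0.832²) = 1.8025
Dilated lifetime: Δt = γτ₀ = 1.8025 × 2.20 μs = 3.9656 μs
d = vΔt = 0.832c × 3.9656 μs = 2.4943×10^8 m/s × 3.9656×10^-6 s = 989 m

d ≈ 989 m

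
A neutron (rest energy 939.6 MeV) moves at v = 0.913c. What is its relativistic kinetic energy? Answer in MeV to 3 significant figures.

γ = 1/√(1 − 0.913²) = 2.4512
K = (γ − 1)m₀c² = (2.4512 − 1) × 939.6 MeV = 1.4512 × 939.6 MeV = 1360 MeV

K ≈ 1360 MeV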